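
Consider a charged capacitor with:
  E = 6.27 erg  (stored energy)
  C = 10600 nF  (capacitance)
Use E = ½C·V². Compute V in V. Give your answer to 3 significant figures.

Solving E = ½C·V² for V: V = √(2E/C).
E = 6.27 erg = 6.270×10^-7 J; C = 10600 nF = 1.060×10^-5 F.
V = 0.3440 V

0.344 V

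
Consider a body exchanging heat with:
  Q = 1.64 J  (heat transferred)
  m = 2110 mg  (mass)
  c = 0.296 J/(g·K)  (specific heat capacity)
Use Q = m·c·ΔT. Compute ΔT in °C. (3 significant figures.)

2.63 °C

Rearranging: ΔT = Q/(m·c).
Q = 1.64 J; m = 2110 mg = 0.002110 kg; c = 0.296 J/(g·K) = 296.0 J/(kg·K).
ΔT = 2.626 K
Since 1 °C = 1 K, 2.626 °C.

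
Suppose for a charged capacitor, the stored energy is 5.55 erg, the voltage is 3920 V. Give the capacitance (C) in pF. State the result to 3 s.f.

0.0722 pF

Solving E = ½C·V² for C: C = 2E/V².
E = 5.55 erg = 5.550×10^-7 J; V = 3920 V.
C = 7.224×10^-14 F
7.224×10^-14 F × (1 pF / 1.000×10^-12 F) = 0.07224 pF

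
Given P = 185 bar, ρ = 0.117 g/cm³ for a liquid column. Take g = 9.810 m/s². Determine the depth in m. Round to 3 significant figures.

Rearranging: h = P/(ρ·g).
P = 185 bar = 1.850×10^7 Pa; ρ = 0.117 g/cm³ = 117.0 kg/m³; g = 9.810 m/s².
h = 16118 m

16100 m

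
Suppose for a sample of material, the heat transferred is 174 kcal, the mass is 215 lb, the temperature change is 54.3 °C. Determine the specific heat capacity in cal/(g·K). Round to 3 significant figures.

Rearranging Q = m·c·ΔT for c: c = Q/(m·ΔT).
Q = 174 kcal = 7.280×10^5 J; m = 215 lb = 97.52 kg; ΔT = 54.3 °C = 54.30 K.
c = 137.5 J/(kg·K)
137.5 J/(kg·K) × (1 cal/(g·K) / 4184 J/(kg·K)) = 0.03286 cal/(g·K)

0.0329 cal/(g·K)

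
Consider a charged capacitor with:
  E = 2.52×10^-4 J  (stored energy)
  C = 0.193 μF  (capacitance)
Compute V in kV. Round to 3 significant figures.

Solving E = ½C·V² for V: V = √(2E/C).
E = 2.52×10^-4 J; C = 0.193 μF = 1.930×10^-7 F.
V = 51.10 V
51.10 V × (1 kV / 1000 V) = 0.05110 kV

0.0511 kV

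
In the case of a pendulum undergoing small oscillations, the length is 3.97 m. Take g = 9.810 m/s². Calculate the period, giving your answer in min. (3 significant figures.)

T is given directly by: T = 2π√(L/g).
L = 3.97 m; g = 9.810 m/s².
T = 3.997 s
3.997 s × (1 min / 60.00 s) = 0.06662 min

0.0666 min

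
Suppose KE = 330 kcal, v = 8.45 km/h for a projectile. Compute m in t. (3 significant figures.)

501 t

Rearranging KE = ½mv² for m: m = 2·KE/v².
KE = 330 kcal = 1.381×10^6 J; v = 8.45 km/h = 2.347 m/s.
m = 5.012×10^5 kg
5.012×10^5 kg × (1 t / 1000 kg) = 501.2 t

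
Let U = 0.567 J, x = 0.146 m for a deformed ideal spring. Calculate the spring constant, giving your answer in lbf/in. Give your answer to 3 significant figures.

Solving U = ½k·x² for k: k = 2U/x².
U = 0.567 J; x = 0.146 m.
k = 53.20 N/m
53.20 N/m × (1 lbf/in / 175.1 N/m) = 0.3038 lbf/in

0.304 lbf/in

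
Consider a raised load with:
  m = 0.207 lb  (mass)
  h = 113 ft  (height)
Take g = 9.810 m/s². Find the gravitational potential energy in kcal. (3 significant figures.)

Directly: PE = mgh.
m = 0.207 lb = 0.09389 kg; h = 113 ft = 34.44 m; g = 9.810 m/s².
PE = 31.72 J  (the unit combination reduces to kg·m²/s² = J)
31.72 J × (1 kcal / 4184 J) = 0.007582 kcal

0.00758 kcal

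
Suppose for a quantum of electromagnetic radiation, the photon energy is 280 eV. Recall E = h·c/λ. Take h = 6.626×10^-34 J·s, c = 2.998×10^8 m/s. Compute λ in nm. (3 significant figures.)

4.43 nm

Rearranging E = h·c/λ for λ: λ = hc/E.
E = 280 eV = 4.486×10^-17 J; h = 6.626×10^-34 J·s; c = 2.998×10^8 m/s.
λ = 4.428×10^-9 m
4.428×10^-9 m × (1 nm / 1.000×10^-9 m) = 4.428 nm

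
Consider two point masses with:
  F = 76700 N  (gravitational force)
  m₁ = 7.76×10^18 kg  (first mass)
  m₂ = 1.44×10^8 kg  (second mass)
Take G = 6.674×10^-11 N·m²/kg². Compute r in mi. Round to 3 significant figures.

From Newton's law of gravitation: r = √(G·m₁m₂/F).
F = 76700 N; m₁ = 7.76×10^18 kg; m₂ = 1.44×10^8 kg; G = 6.674×10^-11 N·m²/kg².
r = 9.861×10^5 m
9.861×10^5 m × (1 mi / 1609 m) = 612.7 mi

613 mi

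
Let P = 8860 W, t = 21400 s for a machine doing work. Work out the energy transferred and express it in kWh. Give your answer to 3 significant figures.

Solving P = W/t for W: W = P·t.
P = 8860 W; t = 21400 s.
W = 1.896×10^8 J
1.896×10^8 J × (1 kWh / 3.600×10^6 J) = 52.67 kWh

52.7 kWh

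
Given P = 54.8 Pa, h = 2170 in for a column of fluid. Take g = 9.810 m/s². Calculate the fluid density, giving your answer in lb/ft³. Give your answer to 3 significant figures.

0.00633 lb/ft³

Rearranging P = ρ·g·h for ρ: ρ = P/(g·h).
P = 54.8 Pa; h = 2170 in = 55.12 m; g = 9.810 m/s².
ρ = 0.1013 kg/m³
0.1013 kg/m³ × (1 lb/ft³ / 16.02 kg/m³) = 0.006327 lb/ft³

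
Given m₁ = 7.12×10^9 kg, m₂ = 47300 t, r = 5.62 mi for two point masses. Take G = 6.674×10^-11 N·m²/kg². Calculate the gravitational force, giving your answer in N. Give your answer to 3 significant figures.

0.275 N

Directly: F = Gm₁m₂/r².
m₁ = 7.12×10^9 kg; m₂ = 47300 t = 4.730×10^7 kg; r = 5.62 mi = 9045 m; G = 6.674×10^-11 N·m²/kg².
F = 0.2748 N  (the unit combination reduces to kg·m/s² = N)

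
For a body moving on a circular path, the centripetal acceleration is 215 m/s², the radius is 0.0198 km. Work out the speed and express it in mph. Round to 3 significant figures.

146 mph

Rearranging a = v²/r for v: v = √(a·r).
a = 215 m/s²; r = 0.0198 km = 19.80 m.
v = 65.25 m/s
65.25 m/s × (1 mph / 0.4470 m/s) = 146.0 mph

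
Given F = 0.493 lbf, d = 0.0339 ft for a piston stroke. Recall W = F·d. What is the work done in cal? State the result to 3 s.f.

0.00542 cal

W is given directly by: W = F·d.
F = 0.493 lbf = 2.193 N; d = 0.0339 ft = 0.01033 m.
W = 0.02266 J
0.02266 J × (1 cal / 4.184 J) = 0.005416 cal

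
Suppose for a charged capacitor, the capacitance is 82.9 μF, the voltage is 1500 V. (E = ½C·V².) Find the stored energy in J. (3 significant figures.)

E is given directly by: E = ½CV².
C = 82.9 μF = 8.290×10^-5 F; V = 1500 V.
E = 93.26 J

93.3 J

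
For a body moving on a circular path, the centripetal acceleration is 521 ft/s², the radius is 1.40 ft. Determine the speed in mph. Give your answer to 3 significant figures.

Solving a = v²/r for v: v = √(a·r).
a = 521 ft/s² = 158.8 m/s²; r = 1.40 ft = 0.4267 m.
v = 8.232 m/s
8.232 m/s × (1 mph / 0.4470 m/s) = 18.41 mph

18.4 mph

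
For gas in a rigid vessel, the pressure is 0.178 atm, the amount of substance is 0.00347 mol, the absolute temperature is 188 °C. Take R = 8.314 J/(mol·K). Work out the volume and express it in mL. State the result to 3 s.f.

738 mL

From the ideal-gas law: V = nRT/P.
P = 0.178 atm = 18036 Pa; n = 0.00347 mol; T = 188 °C = 461.1 K; R = 8.314 J/(mol·K).
V = 7.376×10^-4 m³
7.376×10^-4 m³ × (1 mL / 1.000×10^-6 m³) = 737.6 mL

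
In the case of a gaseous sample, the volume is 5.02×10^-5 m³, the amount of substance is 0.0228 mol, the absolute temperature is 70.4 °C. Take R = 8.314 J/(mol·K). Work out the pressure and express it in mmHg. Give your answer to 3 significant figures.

Directly: P = nRT/V.
V = 5.02×10^-5 m³; n = 0.0228 mol; T = 70.4 °C = 343.5 K; R = 8.314 J/(mol·K).
P = 1.297×10^6 Pa  (the unit combination reduces to kg/(m·s²) = Pa)
1.297×10^6 Pa × (1 mmHg / 133.3 Pa) = 9730 mmHg

9730 mmHg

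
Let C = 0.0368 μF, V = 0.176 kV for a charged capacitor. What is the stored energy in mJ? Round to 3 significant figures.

Directly: E = ½CV².
C = 0.0368 μF = 3.680×10^-8 F; V = 0.176 kV = 176.0 V.
E = 5.700×10^-4 J  (the unit combination reduces to kg·m²/s² = J)
5.700×10^-4 J × (1 mJ / 0.001000 J) = 0.5700 mJ

0.570 mJ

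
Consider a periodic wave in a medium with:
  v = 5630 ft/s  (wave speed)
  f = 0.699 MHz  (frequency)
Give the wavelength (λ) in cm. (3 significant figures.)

0.245 cm

Rearranging v = f·λ for λ: λ = v/f.
v = 5630 ft/s = 1716 m/s; f = 0.699 MHz = 6.990×10^5 Hz.
λ = 0.002455 m
0.002455 m × (1 cm / 0.01000 m) = 0.2455 cm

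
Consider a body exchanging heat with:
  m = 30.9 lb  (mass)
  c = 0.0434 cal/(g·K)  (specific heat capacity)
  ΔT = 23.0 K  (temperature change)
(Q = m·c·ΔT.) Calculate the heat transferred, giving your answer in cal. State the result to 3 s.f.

14000 cal

Q is given directly by: Q = mcΔT.
m = 30.9 lb = 14.02 kg; c = 0.0434 cal/(g·K) = 181.6 J/(kg·K); ΔT = 23.0 K.
Q = 58537 J  (the unit combination reduces to kg·m²/s² = J)
58537 J × (1 cal / 4.184 J) = 13991 cal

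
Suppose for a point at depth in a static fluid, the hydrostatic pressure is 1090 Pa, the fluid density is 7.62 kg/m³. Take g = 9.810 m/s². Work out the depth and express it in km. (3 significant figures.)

0.0146 km

Rearranging: h = P/(ρ·g).
P = 1090 Pa; ρ = 7.62 kg/m³; g = 9.810 m/s².
h = 14.58 m
14.58 m × (1 km / 1000 m) = 0.01458 km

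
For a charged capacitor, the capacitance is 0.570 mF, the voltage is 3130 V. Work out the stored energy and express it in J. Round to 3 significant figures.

2790 J

Directly: E = ½CV².
C = 0.570 mF = 5.700×10^-4 F; V = 3130 V.
E = 2792 J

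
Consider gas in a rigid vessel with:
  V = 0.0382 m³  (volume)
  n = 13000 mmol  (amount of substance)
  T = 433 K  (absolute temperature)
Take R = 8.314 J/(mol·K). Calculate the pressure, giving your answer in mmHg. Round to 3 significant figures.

From the ideal-gas law: P = nRT/V.
V = 0.0382 m³; n = 13000 mmol = 13.00 mol; T = 433 K; R = 8.314 J/(mol·K).
P = 1.225×10^6 Pa
1.225×10^6 Pa × (1 mmHg / 133.3 Pa) = 9189 mmHg

9190 mmHg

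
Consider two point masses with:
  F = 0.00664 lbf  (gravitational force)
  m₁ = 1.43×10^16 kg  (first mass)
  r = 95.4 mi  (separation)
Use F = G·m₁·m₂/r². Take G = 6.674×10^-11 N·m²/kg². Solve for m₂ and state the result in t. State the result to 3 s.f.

Rearranging F = G·m₁·m₂/r² for m₂: m₂ = F·r²/(G·m₁).
F = 0.00664 lbf = 0.02954 N; m₁ = 1.43×10^16 kg; r = 95.4 mi = 1.535×10^5 m; G = 6.674×10^-11 N·m²/kg².
m₂ = 729.5 kg
729.5 kg × (1 t / 1000 kg) = 0.7295 t

0.730 t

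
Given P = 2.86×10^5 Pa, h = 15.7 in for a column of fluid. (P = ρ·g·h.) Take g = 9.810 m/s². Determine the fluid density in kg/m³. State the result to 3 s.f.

Rearranging P = ρ·g·h for ρ: ρ = P/(g·h).
P = 2.86×10^5 Pa; h = 15.7 in = 0.3988 m; g = 9.810 m/s².
ρ = 73108 kg/m³

73100 kg/m³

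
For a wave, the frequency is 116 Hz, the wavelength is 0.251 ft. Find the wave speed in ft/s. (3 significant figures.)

29.1 ft/s

Directly: v = fλ.
f = 116 Hz; λ = 0.251 ft = 0.07650 m.
v = 8.875 m/s
8.875 m/s × (1 ft/s / 0.3048 m/s) = 29.12 ft/s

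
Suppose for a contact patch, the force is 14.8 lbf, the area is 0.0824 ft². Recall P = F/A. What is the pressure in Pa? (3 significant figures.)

8600 Pa

P is given directly by: P = F/A.
F = 14.8 lbf = 65.83 N; A = 0.0824 ft² = 0.007655 m².
P = 8600 Pa  (the unit combination reduces to kg/(m·s²) = Pa)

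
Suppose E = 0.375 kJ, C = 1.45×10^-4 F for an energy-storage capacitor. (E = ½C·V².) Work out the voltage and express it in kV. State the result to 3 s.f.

Solving E = ½C·V² for V: V = √(2E/C).
E = 0.375 kJ = 375.0 J; C = 1.45×10^-4 F.
V = 2274 V
2274 V × (1 kV / 1000 V) = 2.274 kV

2.27 kV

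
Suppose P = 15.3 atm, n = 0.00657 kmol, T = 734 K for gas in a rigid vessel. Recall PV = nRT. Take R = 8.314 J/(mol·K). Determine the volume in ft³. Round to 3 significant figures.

From the ideal-gas law: V = nRT/P.
P = 15.3 atm = 1.550×10^6 Pa; n = 0.00657 kmol = 6.570 mol; T = 734 K; R = 8.314 J/(mol·K).
V = 0.02586 m³
0.02586 m³ × (1 ft³ / 0.02832 m³) = 0.9133 ft³

0.913 ft³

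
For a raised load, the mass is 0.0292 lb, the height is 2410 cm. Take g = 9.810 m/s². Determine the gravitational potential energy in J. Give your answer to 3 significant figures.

Directly: PE = mgh.
m = 0.0292 lb = 0.01324 kg; h = 2410 cm = 24.10 m; g = 9.810 m/s².
PE = 3.131 J  (the unit combination reduces to kg·m²/s² = J)

3.13 J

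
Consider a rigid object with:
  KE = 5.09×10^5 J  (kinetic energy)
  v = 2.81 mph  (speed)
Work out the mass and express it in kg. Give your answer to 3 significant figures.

Rearranging KE = ½mv² for m: m = 2·KE/v².
KE = 5.09×10^5 J; v = 2.81 mph = 1.256 m/s.
m = 6.451×10^5 kg

6.45×10^5 kg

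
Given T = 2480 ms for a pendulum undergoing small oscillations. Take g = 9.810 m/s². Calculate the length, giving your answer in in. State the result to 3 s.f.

60.2 in

Rearranging: L = g·(T/2π)².
T = 2480 ms = 2.480 s; g = 9.810 m/s².
L = 1.528 m
1.528 m × (1 in / 0.02540 m) = 60.17 in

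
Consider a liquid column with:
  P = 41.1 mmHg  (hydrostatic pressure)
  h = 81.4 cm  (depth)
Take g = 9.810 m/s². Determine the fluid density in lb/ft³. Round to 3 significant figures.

Rearranging: ρ = P/(g·h).
P = 41.1 mmHg = 5480 Pa; h = 81.4 cm = 0.8140 m; g = 9.810 m/s².
ρ = 686.2 kg/m³
686.2 kg/m³ × (1 lb/ft³ / 16.02 kg/m³) = 42.84 lb/ft³

42.8 lb/ft³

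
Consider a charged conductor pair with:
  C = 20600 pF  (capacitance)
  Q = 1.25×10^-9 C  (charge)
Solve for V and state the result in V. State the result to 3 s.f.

0.0607 V

Rearranging: V = Q/C.
C = 20600 pF = 2.060×10^-8 F; Q = 1.25×10^-9 C.
V = 0.06068 V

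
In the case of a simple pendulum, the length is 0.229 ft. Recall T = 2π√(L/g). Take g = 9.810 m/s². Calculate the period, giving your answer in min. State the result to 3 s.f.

Directly: T = 2π√(L/g).
L = 0.229 ft = 0.06980 m; g = 9.810 m/s².
T = 0.5300 s
0.5300 s × (1 min / 60.00 s) = 0.008833 min

0.00883 min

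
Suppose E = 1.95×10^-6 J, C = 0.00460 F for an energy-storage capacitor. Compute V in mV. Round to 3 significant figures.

Rearranging E = ½C·V² for V: V = √(2E/C).
E = 1.95×10^-6 J; C = 0.00460 F.
V = 0.02912 V
0.02912 V × (1 mV / 0.001000 V) = 29.12 mV

29.1 mV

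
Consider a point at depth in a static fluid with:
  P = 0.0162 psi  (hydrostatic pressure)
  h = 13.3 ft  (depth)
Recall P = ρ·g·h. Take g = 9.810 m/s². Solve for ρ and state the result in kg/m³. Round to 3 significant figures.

Solving P = ρ·g·h for ρ: ρ = P/(g·h).
P = 0.0162 psi = 111.7 Pa; h = 13.3 ft = 4.054 m; g = 9.810 m/s².
ρ = 2.809 kg/m³

2.81 kg/m³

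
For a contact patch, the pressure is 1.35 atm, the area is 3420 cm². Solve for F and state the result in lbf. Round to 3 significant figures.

10500 lbf

Rearranging: F = P·A.
P = 1.35 atm = 1.368×10^5 Pa; A = 3420 cm² = 0.3420 m².
F = 46782 N
46782 N × (1 lbf / 4.448 N) = 10517 lbf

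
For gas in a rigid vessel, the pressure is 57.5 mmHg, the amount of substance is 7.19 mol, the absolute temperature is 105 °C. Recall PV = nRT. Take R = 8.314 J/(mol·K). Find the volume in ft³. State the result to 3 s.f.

104 ft³

From the ideal-gas law: V = nRT/P.
P = 57.5 mmHg = 7666 Pa; n = 7.19 mol; T = 105 °C = 378.1 K; R = 8.314 J/(mol·K).
V = 2.949 m³
2.949 m³ × (1 ft³ / 0.02832 m³) = 104.1 ft³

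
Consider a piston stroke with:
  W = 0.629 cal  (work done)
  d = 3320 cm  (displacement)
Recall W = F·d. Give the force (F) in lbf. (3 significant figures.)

Rearranging W = F·d for F: F = W/d.
W = 0.629 cal = 2.632 J; d = 3320 cm = 33.20 m.
F = 0.07927 N  (the unit combination reduces to kg·m/s² = N)
0.07927 N × (1 lbf / 4.448 N) = 0.01782 lbf

0.0178 lbf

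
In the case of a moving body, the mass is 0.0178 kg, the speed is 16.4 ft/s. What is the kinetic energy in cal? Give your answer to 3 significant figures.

Directly: KE = ½mv².
m = 0.0178 kg; v = 16.4 ft/s = 4.999 m/s.
KE = 0.2224 J
0.2224 J × (1 cal / 4.184 J) = 0.05315 cal

0.0532 cal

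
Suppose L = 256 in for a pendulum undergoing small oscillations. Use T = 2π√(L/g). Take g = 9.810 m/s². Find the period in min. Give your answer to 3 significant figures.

T is given directly by: T = 2π√(L/g).
L = 256 in = 6.502 m; g = 9.810 m/s².
T = 5.115 s
5.115 s × (1 min / 60.00 s) = 0.08526 min

0.0853 min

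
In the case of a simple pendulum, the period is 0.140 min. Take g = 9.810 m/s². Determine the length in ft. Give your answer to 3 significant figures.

Solving T = 2π√(L/g) for L: L = g·(T/2π)².
T = 0.140 min = 8.400 s; g = 9.810 m/s².
L = 17.53 m
17.53 m × (1 ft / 0.3048 m) = 57.52 ft

57.5 ft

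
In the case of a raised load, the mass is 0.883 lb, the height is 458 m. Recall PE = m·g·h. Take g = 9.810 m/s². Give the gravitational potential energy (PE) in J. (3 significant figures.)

1800 J

PE is given directly by: PE = mgh.
m = 0.883 lb = 0.4005 kg; h = 458 m; g = 9.810 m/s².
PE = 1800 J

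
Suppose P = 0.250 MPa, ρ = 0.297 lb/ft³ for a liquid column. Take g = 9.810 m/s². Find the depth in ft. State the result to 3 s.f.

17600 ft

Rearranging P = ρ·g·h for h: h = P/(ρ·g).
P = 0.250 MPa = 2.500×10^5 Pa; ρ = 0.297 lb/ft³ = 4.757 kg/m³; g = 9.810 m/s².
h = 5357 m
5357 m × (1 ft / 0.3048 m) = 17574 ft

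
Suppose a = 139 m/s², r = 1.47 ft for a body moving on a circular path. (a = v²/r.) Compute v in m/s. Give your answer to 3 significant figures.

7.89 m/s

Rearranging a = v²/r for v: v = √(a·r).
a = 139 m/s²; r = 1.47 ft = 0.4481 m.
v = 7.892 m/s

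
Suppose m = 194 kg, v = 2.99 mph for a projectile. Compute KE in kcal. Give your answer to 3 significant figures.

KE is given directly by: KE = ½mv².
m = 194 kg; v = 2.99 mph = 1.337 m/s.
KE = 173.3 J
173.3 J × (1 kcal / 4184 J) = 0.04142 kcal

0.0414 kcal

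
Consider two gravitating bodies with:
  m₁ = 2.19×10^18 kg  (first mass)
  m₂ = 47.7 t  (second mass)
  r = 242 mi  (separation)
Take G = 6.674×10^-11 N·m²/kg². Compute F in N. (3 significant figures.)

From Newton's law of gravitation: F = Gm₁m₂/r².
m₁ = 2.19×10^18 kg; m₂ = 47.7 t = 47700 kg; r = 242 mi = 3.895×10^5 m; G = 6.674×10^-11 N·m²/kg².
F = 45.96 N  (the unit combination reduces to kg·m/s² = N)

46.0 N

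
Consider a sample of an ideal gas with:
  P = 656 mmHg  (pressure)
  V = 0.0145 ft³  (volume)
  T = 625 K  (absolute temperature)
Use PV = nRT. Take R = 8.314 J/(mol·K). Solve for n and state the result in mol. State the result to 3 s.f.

Rearranging PV = nRT for n: n = PV/(RT).
P = 656 mmHg = 87459 Pa; V = 0.0145 ft³ = 4.106×10^-4 m³; T = 625 K; R = 8.314 J/(mol·K).
n = 0.006911 mol

0.00691 mol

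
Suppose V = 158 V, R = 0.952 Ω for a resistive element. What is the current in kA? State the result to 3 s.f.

Solving V = I·R for I: I = V/R.
V = 158 V; R = 0.952 Ω.
I = 166.0 A
166.0 A × (1 kA / 1000 A) = 0.1660 kA

0.166 kA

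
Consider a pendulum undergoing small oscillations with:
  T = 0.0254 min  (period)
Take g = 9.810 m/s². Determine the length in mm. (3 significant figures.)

577 mm

Solving T = 2π√(L/g) for L: L = g·(T/2π)².
T = 0.0254 min = 1.524 s; g = 9.810 m/s².
L = 0.5771 m
0.5771 m × (1 mm / 0.001000 m) = 577.1 mm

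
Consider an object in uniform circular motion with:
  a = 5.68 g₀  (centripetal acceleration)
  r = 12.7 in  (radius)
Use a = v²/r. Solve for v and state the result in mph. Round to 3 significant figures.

Solving a = v²/r for v: v = √(a·r).
a = 5.68 g₀ = 55.70 m/s²; r = 12.7 in = 0.3226 m.
v = 4.239 m/s
4.239 m/s × (1 mph / 0.4470 m/s) = 9.482 mph

9.48 mph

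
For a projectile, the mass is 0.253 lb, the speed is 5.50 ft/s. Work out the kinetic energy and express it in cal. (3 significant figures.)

Directly: KE = ½mv².
m = 0.253 lb = 0.1148 kg; v = 5.50 ft/s = 1.676 m/s.
KE = 0.1613 J  (the unit combination reduces to kg·m²/s² = J)
0.1613 J × (1 cal / 4.184 J) = 0.03854 cal

0.0385 cal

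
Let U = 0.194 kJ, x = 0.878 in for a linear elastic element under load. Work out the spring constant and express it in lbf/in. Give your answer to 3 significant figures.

4450 lbf/in

Rearranging U = ½k·x² for k: k = 2U/x².
U = 0.194 kJ = 194.0 J; x = 0.878 in = 0.02230 m.
k = 7.801×10^5 N/m
7.801×10^5 N/m × (1 lbf/in / 175.1 N/m) = 4455 lbf/in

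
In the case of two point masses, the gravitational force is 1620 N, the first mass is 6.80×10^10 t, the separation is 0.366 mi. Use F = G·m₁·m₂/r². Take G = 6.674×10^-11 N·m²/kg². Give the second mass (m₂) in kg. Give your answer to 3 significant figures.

Solving F = G·m₁·m₂/r² for m₂: m₂ = F·r²/(G·m₁).
F = 1620 N; m₁ = 6.80×10^10 t = 6.800×10^13 kg; r = 0.366 mi = 589.0 m; G = 6.674×10^-11 N·m²/kg².
m₂ = 1.238×10^5 kg

1.24×10^5 kg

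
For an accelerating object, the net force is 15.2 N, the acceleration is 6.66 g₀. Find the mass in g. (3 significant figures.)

From Newton's second law: m = F/a.
F = 15.2 N; a = 6.66 g₀ = 65.31 m/s².
m = 0.2327 kg
0.2327 kg × (1 g / 0.001000 kg) = 232.7 g

233 g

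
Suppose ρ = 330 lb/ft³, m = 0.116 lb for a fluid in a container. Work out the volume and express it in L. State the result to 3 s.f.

0.00995 L

Solving ρ = m/V for V: V = m/ρ.
ρ = 330 lb/ft³ = 5286 kg/m³; m = 0.116 lb = 0.05262 kg.
V = 9.954×10^-6 m³
9.954×10^-6 m³ × (1 L / 0.001000 m³) = 0.009954 L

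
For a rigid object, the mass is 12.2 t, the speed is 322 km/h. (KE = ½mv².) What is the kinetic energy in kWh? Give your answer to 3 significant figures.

KE is given directly by: KE = ½mv².
m = 12.2 t = 12200 kg; v = 322 km/h = 89.44 m/s.
KE = 4.880×10^7 J
4.880×10^7 J × (1 kWh / 3.600×10^6 J) = 13.56 kWh

13.6 kWh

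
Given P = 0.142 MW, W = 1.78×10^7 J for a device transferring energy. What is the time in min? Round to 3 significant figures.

Rearranging: t = W/P.
P = 0.142 MW = 1.420×10^5 W; W = 1.78×10^7 J.
t = 125.4 s
125.4 s × (1 min / 60.00 s) = 2.089 min

2.09 min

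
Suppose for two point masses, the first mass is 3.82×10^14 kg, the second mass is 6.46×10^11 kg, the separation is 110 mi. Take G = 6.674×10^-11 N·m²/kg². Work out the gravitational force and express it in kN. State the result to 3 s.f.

526 kN

From Newton's law of gravitation: F = Gm₁m₂/r².
m₁ = 3.82×10^14 kg; m₂ = 6.46×10^11 kg; r = 110 mi = 1.770×10^5 m; G = 6.674×10^-11 N·m²/kg².
F = 5.255×10^5 N
5.255×10^5 N × (1 kN / 1000 N) = 525.5 kN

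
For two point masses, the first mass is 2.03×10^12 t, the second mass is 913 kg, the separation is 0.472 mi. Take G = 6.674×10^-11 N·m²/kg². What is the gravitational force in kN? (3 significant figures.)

From Newton's law of gravitation: F = Gm₁m₂/r².
m₁ = 2.03×10^12 t = 2.030×10^15 kg; m₂ = 913 kg; r = 0.472 mi = 759.6 m; G = 6.674×10^-11 N·m²/kg².
F = 214.4 N  (the unit combination reduces to kg·m/s² = N)
214.4 N × (1 kN / 1000 N) = 0.2144 kN

0.214 kN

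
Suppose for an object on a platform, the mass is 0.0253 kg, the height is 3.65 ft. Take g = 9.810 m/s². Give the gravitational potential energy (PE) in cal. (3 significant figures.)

PE is given directly by: PE = mgh.
m = 0.0253 kg; h = 3.65 ft = 1.113 m; g = 9.810 m/s².
PE = 0.2761 J
0.2761 J × (1 cal / 4.184 J) = 0.06599 cal

0.0660 cal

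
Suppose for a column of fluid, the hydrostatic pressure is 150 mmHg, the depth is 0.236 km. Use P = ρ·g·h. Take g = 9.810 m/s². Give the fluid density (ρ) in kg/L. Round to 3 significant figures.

0.00864 kg/L

Rearranging P = ρ·g·h for ρ: ρ = P/(g·h).
P = 150 mmHg = 19998 Pa; h = 0.236 km = 236.0 m; g = 9.810 m/s².
ρ = 8.638 kg/m³
8.638 kg/m³ × (1 kg/L / 1000 kg/m³) = 0.008638 kg/L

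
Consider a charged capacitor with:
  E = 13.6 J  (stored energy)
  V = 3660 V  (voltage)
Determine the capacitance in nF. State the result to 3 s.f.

2030 nF

Rearranging E = ½C·V² for C: C = 2E/V².
E = 13.6 J; V = 3660 V.
C = 2.031×10^-6 F
2.031×10^-6 F × (1 nF / 1.000×10^-9 F) = 2031 nF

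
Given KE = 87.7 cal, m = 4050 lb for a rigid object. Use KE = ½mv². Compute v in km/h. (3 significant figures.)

2.28 km/h

Rearranging: v = √(2·KE/m).
KE = 87.7 cal = 366.9 J; m = 4050 lb = 1837 kg.
v = 0.6320 m/s
0.6320 m/s × (1 km/h / 0.2778 m/s) = 2.275 km/h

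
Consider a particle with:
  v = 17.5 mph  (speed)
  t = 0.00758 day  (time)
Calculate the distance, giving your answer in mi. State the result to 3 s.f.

3.18 mi

Rearranging v = d/t for d: d = v·t.
v = 17.5 mph = 7.823 m/s; t = 0.00758 day = 654.9 s.
d = 5124 m
5124 m × (1 mi / 1609 m) = 3.184 mi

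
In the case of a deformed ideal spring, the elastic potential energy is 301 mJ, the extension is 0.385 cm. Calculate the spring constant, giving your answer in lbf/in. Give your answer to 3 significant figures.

Rearranging U = ½k·x² for k: k = 2U/x².
U = 301 mJ = 0.3010 J; x = 0.385 cm = 0.003850 m.
k = 40614 N/m
40614 N/m × (1 lbf/in / 175.1 N/m) = 231.9 lbf/in

232 lbf/in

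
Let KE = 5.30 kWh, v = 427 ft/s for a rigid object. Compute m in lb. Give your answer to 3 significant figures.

Solving KE = ½mv² for m: m = 2·KE/v².
KE = 5.30 kWh = 1.908×10^7 J; v = 427 ft/s = 130.1 m/s.
m = 2253 kg
2253 kg × (1 lb / 0.4536 kg) = 4967 lb

4970 lb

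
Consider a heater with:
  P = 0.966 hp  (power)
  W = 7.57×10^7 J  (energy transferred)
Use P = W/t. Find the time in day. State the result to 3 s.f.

Rearranging: t = W/P.
P = 0.966 hp = 720.3 W; W = 7.57×10^7 J.
t = 1.051×10^5 s
1.051×10^5 s × (1 day / 86400 s) = 1.216 day

1.22 day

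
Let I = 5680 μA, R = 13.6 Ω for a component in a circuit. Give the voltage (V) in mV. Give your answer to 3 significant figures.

From Ohm's law: V = IR.
I = 5680 μA = 0.005680 A; R = 13.6 Ω.
V = 0.07725 V
0.07725 V × (1 mV / 0.001000 V) = 77.25 mV

77.2 mV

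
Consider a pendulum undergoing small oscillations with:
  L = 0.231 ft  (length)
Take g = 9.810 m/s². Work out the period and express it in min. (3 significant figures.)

T is given directly by: T = 2π√(L/g).
L = 0.231 ft = 0.07041 m; g = 9.810 m/s².
T = 0.5323 s
0.5323 s × (1 min / 60.00 s) = 0.008872 min

0.00887 min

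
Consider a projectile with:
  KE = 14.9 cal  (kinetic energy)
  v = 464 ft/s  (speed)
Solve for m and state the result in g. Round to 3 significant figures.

Solving KE = ½mv² for m: m = 2·KE/v².
KE = 14.9 cal = 62.34 J; v = 464 ft/s = 141.4 m/s.
m = 0.006234 kg
0.006234 kg × (1 g / 0.001000 kg) = 6.234 g

6.23 g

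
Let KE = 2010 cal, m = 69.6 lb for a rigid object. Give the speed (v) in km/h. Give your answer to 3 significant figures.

83.1 km/h

Rearranging: v = √(2·KE/m).
KE = 2010 cal = 8410 J; m = 69.6 lb = 31.57 kg.
v = 23.08 m/s
23.08 m/s × (1 km/h / 0.2778 m/s) = 83.09 km/h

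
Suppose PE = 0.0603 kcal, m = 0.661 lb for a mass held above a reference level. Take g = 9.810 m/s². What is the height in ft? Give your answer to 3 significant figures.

Rearranging: h = PE/(m·g).
PE = 0.0603 kcal = 252.3 J; m = 0.661 lb = 0.2998 kg; g = 9.810 m/s².
h = 85.78 m
85.78 m × (1 ft / 0.3048 m) = 281.4 ft

281 ft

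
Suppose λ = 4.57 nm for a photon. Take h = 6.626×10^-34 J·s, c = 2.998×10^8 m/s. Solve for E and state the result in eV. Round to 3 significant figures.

271 eV

Directly: E = hc/λ.
λ = 4.57 nm = 4.570×10^-9 m; h = 6.626×10^-34 J·s; c = 2.998×10^8 m/s.
E = 4.347×10^-17 J
4.347×10^-17 J × (1 eV / 1.602×10^-19 J) = 271.3 eV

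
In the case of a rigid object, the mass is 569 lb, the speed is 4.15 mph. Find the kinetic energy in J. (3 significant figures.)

KE is given directly by: KE = ½mv².
m = 569 lb = 258.1 kg; v = 4.15 mph = 1.855 m/s.
KE = 444.2 J  (the unit combination reduces to kg·m²/s² = J)

444 J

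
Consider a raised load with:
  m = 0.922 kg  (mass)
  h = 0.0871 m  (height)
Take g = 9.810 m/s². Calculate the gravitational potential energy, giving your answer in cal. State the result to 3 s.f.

0.188 cal

PE is given directly by: PE = mgh.
m = 0.922 kg; h = 0.0871 m; g = 9.810 m/s².
PE = 0.7878 J  (the unit combination reduces to kg·m²/s² = J)
0.7878 J × (1 cal / 4.184 J) = 0.1883 cal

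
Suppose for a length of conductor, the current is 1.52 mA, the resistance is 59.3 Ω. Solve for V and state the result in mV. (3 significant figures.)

90.1 mV

V is given directly by: V = IR.
I = 1.52 mA = 0.001520 A; R = 59.3 Ω.
V = 0.09014 V
0.09014 V × (1 mV / 0.001000 V) = 90.14 mV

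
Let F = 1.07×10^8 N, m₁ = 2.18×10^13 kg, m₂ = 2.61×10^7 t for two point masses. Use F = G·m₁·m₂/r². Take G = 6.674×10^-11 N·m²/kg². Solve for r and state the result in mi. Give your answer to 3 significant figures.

0.370 mi

Rearranging: r = √(G·m₁m₂/F).
F = 1.07×10^8 N; m₁ = 2.18×10^13 kg; m₂ = 2.61×10^7 t = 2.610×10^10 kg; G = 6.674×10^-11 N·m²/kg².
r = 595.7 m
595.7 m × (1 mi / 1609 m) = 0.3702 mi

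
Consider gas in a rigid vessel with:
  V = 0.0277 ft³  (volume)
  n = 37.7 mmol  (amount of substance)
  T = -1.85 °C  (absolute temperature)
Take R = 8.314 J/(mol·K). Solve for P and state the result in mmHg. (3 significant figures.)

From the ideal-gas law: P = nRT/V.
V = 0.0277 ft³ = 7.844×10^-4 m³; n = 37.7 mmol = 0.03770 mol; T = -1.85 °C = 271.3 K; R = 8.314 J/(mol·K).
P = 1.084×10^5 Pa
1.084×10^5 Pa × (1 mmHg / 133.3 Pa) = 813.2 mmHg

813 mmHg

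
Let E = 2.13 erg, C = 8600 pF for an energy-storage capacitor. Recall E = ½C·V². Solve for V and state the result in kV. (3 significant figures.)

Solving E = ½C·V² for V: V = √(2E/C).
E = 2.13 erg = 2.130×10^-7 J; C = 8600 pF = 8.600×10^-9 F.
V = 7.038 V
7.038 V × (1 kV / 1000 V) = 0.007038 kV

0.00704 kV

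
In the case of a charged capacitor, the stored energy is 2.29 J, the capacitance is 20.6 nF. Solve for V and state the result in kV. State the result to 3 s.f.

14.9 kV

Rearranging: V = √(2E/C).
E = 2.29 J; C = 20.6 nF = 2.060×10^-8 F.
V = 14911 V  (the unit combination reduces to kg·m²/(A·s³) = V)
14911 V × (1 kV / 1000 V) = 14.91 kV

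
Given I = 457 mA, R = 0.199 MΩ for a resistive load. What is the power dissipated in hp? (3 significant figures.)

Directly: P = I²R.
I = 457 mA = 0.4570 A; R = 0.199 MΩ = 1.990×10^5 Ω.
P = 41561 W  (the unit combination reduces to kg·m²/s³ = W)
41561 W × (1 hp / 745.7 W) = 55.73 hp

55.7 hp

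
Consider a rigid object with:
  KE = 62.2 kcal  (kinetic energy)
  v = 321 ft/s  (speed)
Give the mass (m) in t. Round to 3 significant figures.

Rearranging: m = 2·KE/v².
KE = 62.2 kcal = 2.602×10^5 J; v = 321 ft/s = 97.84 m/s.
m = 54.37 kg
54.37 kg × (1 t / 1000 kg) = 0.05437 t

0.0544 t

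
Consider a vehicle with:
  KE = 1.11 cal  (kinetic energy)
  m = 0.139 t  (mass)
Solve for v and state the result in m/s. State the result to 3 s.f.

Rearranging: v = √(2·KE/m).
KE = 1.11 cal = 4.644 J; m = 0.139 t = 139.0 kg.
v = 0.2585 m/s

0.259 m/s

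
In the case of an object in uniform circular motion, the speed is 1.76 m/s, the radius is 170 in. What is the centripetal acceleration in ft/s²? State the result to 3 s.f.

a is given directly by: a = v²/r.
v = 1.76 m/s; r = 170 in = 4.318 m.
a = 0.7174 m/s²
0.7174 m/s² × (1 ft/s² / 0.3048 m/s²) = 2.354 ft/s²

2.35 ft/s²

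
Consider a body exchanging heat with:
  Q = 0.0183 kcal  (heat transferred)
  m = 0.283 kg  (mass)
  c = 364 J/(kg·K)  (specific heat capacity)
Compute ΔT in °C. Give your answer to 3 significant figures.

Solving Q = m·c·ΔT for ΔT: ΔT = Q/(m·c).
Q = 0.0183 kcal = 76.57 J; m = 0.283 kg; c = 364 J/(kg·K).
ΔT = 0.7433 K
Since 1 °C = 1 K, 0.7433 °C.

0.743 °C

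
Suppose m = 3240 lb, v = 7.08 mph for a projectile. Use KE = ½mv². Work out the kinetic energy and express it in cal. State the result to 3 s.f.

1760 cal

KE is given directly by: KE = ½mv².
m = 3240 lb = 1470 kg; v = 7.08 mph = 3.165 m/s.
KE = 7361 J
7361 J × (1 cal / 4.184 J) = 1759 cal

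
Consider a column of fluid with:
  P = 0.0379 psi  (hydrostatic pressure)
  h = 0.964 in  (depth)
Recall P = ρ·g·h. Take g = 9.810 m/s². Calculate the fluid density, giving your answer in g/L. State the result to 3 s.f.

1090 g/L

Rearranging P = ρ·g·h for ρ: ρ = P/(g·h).
P = 0.0379 psi = 261.3 Pa; h = 0.964 in = 0.02449 m; g = 9.810 m/s².
ρ = 1088 kg/m³
Since 1 g/L = 1 kg/m³, 1088 g/L.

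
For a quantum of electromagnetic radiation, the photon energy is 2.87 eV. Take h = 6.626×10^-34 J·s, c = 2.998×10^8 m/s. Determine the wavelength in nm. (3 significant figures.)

432 nm

Rearranging E = h·c/λ for λ: λ = hc/E.
E = 2.87 eV = 4.598×10^-19 J; h = 6.626×10^-34 J·s; c = 2.998×10^8 m/s.
λ = 4.320×10^-7 m
4.320×10^-7 m × (1 nm / 1.000×10^-9 m) = 432.0 nm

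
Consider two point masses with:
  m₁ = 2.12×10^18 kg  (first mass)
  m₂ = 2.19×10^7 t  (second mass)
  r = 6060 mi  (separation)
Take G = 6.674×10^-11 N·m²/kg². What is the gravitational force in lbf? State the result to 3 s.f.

From Newton's law of gravitation: F = Gm₁m₂/r².
m₁ = 2.12×10^18 kg; m₂ = 2.19×10^7 t = 2.190×10^10 kg; r = 6060 mi = 9.753×10^6 m; G = 6.674×10^-11 N·m²/kg².
F = 32578 N  (the unit combination reduces to kg·m/s² = N)
32578 N × (1 lbf / 4.448 N) = 7324 lbf

7320 lbf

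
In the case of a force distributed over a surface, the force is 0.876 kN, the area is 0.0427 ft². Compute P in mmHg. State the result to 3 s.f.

P is given directly by: P = F/A.
F = 0.876 kN = 876.0 N; A = 0.0427 ft² = 0.003967 m².
P = 2.208×10^5 Pa
2.208×10^5 Pa × (1 mmHg / 133.3 Pa) = 1656 mmHg

1660 mmHg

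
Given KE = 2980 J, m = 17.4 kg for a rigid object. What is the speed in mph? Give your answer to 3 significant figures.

Rearranging KE = ½mv² for v: v = √(2·KE/m).
KE = 2980 J; m = 17.4 kg.
v = 18.51 m/s
18.51 m/s × (1 mph / 0.4470 m/s) = 41.40 mph

41.4 mph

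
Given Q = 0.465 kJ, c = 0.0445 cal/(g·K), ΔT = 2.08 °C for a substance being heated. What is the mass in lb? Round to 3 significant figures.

2.65 lb

Rearranging Q = m·c·ΔT for m: m = Q/(c·ΔT).
Q = 0.465 kJ = 465.0 J; c = 0.0445 cal/(g·K) = 186.2 J/(kg·K); ΔT = 2.08 °C = 2.080 K.
m = 1.201 kg
1.201 kg × (1 lb / 0.4536 kg) = 2.647 lb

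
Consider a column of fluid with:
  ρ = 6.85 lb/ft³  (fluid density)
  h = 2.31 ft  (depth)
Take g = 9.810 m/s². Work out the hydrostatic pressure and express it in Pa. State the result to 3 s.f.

758 Pa

P is given directly by: P = ρgh.
ρ = 6.85 lb/ft³ = 109.7 kg/m³; h = 2.31 ft = 0.7041 m; g = 9.810 m/s².
P = 757.9 Pa  (the unit combination reduces to kg/(m·s²) = Pa)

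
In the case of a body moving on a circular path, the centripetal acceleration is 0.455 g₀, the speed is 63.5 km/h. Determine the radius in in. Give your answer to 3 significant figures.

Solving a = v²/r for r: r = v²/a.
a = 0.455 g₀ = 4.462 m/s²; v = 63.5 km/h = 17.64 m/s.
r = 69.73 m
69.73 m × (1 in / 0.02540 m) = 2745 in

2750 in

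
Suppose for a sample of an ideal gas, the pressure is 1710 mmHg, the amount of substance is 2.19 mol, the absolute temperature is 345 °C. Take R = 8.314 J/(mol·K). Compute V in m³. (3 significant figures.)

0.0494 m³

From the ideal-gas law: V = nRT/P.
P = 1710 mmHg = 2.280×10^5 Pa; n = 2.19 mol; T = 345 °C = 618.1 K; R = 8.314 J/(mol·K).
V = 0.04937 m³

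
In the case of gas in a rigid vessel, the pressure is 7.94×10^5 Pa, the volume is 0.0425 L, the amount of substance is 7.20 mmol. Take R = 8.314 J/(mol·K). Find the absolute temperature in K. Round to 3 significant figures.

Rearranging PV = nRT for T: T = PV/(nR).
P = 7.94×10^5 Pa; V = 0.0425 L = 4.250×10^-5 m³; n = 7.20 mmol = 0.007200 mol; R = 8.314 J/(mol·K).
T = 563.7 K

564 K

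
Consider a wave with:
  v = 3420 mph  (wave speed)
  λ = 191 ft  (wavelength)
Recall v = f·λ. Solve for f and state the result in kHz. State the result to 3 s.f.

Rearranging: f = v/λ.
v = 3420 mph = 1529 m/s; λ = 191 ft = 58.22 m.
f = 26.26 Hz
26.26 Hz × (1 kHz / 1000 Hz) = 0.02626 kHz

0.0263 kHz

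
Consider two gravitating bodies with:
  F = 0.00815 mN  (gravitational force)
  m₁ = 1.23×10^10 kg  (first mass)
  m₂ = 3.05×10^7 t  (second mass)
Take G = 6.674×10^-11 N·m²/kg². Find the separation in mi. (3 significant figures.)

34400 mi

Rearranging F = G·m₁·m₂/r² for r: r = √(G·m₁m₂/F).
F = 0.00815 mN = 8.150×10^-6 N; m₁ = 1.23×10^10 kg; m₂ = 3.05×10^7 t = 3.050×10^10 kg; G = 6.674×10^-11 N·m²/kg².
r = 5.543×10^7 m
5.543×10^7 m × (1 mi / 1609 m) = 34440 mi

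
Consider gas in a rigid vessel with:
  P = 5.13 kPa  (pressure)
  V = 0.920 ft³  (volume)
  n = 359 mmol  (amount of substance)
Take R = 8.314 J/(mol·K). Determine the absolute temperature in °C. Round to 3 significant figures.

-228 °C

Solving PV = nRT for T: T = PV/(nR).
P = 5.13 kPa = 5130 Pa; V = 0.920 ft³ = 0.02605 m³; n = 359 mmol = 0.3590 mol; R = 8.314 J/(mol·K).
T = 44.78 K
44.78 K − 273.15 = -228.4 °C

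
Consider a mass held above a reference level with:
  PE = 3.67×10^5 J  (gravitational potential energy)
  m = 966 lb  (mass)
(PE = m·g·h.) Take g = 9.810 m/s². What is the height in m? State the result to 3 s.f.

85.4 m

Rearranging: h = PE/(m·g).
PE = 3.67×10^5 J; m = 966 lb = 438.2 kg; g = 9.810 m/s².
h = 85.38 m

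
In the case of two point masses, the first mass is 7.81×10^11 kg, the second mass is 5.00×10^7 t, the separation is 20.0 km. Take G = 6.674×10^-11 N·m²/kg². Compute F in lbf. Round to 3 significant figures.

1460 lbf

From Newton's law of gravitation: F = Gm₁m₂/r².
m₁ = 7.81×10^11 kg; m₂ = 5.00×10^7 t = 5.000×10^10 kg; r = 20.0 km = 20000 m; G = 6.674×10^-11 N·m²/kg².
F = 6515 N
6515 N × (1 lbf / 4.448 N) = 1465 lbf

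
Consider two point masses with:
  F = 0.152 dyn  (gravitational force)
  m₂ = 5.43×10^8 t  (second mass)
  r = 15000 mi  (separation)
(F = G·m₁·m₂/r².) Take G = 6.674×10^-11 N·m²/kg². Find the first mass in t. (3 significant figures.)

From Newton's law of gravitation: m₁ = F·r²/(G·m₂).
F = 0.152 dyn = 1.520×10^-6 N; m₂ = 5.43×10^8 t = 5.430×10^11 kg; r = 15000 mi = 2.414×10^7 m; G = 6.674×10^-11 N·m²/kg².
m₁ = 2.444×10^7 kg
2.444×10^7 kg × (1 t / 1000 kg) = 24442 t

24400 t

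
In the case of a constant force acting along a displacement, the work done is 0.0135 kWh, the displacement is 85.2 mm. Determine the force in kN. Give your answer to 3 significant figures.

Rearranging W = F·d for F: F = W/d.
W = 0.0135 kWh = 48600 J; d = 85.2 mm = 0.08520 m.
F = 5.704×10^5 N
5.704×10^5 N × (1 kN / 1000 N) = 570.4 kN

570 kN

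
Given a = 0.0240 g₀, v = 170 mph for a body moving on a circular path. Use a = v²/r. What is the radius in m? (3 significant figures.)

24500 m

Rearranging a = v²/r for r: r = v²/a.
a = 0.0240 g₀ = 0.2354 m/s²; v = 170 mph = 76.00 m/s.
r = 24539 m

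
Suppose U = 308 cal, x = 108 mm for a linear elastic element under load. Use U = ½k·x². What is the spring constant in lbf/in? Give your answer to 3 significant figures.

Rearranging: k = 2U/x².
U = 308 cal = 1289 J; x = 108 mm = 0.1080 m.
k = 2.210×10^5 N/m
2.210×10^5 N/m × (1 lbf/in / 175.1 N/m) = 1262 lbf/in

1260 lbf/in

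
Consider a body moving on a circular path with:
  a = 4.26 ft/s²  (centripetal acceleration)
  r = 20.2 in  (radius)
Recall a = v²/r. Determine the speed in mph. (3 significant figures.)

Rearranging: v = √(a·r).
a = 4.26 ft/s² = 1.298 m/s²; r = 20.2 in = 0.5131 m.
v = 0.8162 m/s
0.8162 m/s × (1 mph / 0.4470 m/s) = 1.826 mph

1.83 mph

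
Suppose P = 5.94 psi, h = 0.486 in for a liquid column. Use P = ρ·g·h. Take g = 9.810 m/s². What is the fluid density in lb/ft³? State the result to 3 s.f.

Rearranging P = ρ·g·h for ρ: ρ = P/(g·h).
P = 5.94 psi = 40955 Pa; h = 0.486 in = 0.01234 m; g = 9.810 m/s².
ρ = 3.382×10^5 kg/m³
3.382×10^5 kg/m³ × (1 lb/ft³ / 16.02 kg/m³) = 21113 lb/ft³

21100 lb/ft³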